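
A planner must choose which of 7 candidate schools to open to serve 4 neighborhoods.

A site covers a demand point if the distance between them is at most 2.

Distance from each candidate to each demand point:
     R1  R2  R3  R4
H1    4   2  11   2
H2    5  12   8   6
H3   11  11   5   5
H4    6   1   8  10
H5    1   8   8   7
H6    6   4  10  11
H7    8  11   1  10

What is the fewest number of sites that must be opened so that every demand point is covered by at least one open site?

3

Coverage sets (demand points within 2 of each site):
  H1: {R2, R4}
  H2: {}
  H3: {}
  H4: {R2}
  H5: {R1}
  H6: {}
  H7: {R3}
No 2 sites suffice: every size-2 union leaves at least one demand point uncovered.
But {H1, H5, H7} covers everything, so the minimum is 3.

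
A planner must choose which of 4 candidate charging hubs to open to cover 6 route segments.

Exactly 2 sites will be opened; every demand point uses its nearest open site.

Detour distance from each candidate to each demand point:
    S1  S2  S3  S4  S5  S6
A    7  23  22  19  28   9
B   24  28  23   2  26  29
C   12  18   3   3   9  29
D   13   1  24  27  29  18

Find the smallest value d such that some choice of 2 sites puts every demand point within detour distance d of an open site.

18

Open {A, C}.
  Farthest demand point is S2 at detour distance 18 (to C); all others are ≤ 18.
With {C, D} the worst case is 18.
With {A, B} the worst case is 26.
No size-2 selection achieves below 18.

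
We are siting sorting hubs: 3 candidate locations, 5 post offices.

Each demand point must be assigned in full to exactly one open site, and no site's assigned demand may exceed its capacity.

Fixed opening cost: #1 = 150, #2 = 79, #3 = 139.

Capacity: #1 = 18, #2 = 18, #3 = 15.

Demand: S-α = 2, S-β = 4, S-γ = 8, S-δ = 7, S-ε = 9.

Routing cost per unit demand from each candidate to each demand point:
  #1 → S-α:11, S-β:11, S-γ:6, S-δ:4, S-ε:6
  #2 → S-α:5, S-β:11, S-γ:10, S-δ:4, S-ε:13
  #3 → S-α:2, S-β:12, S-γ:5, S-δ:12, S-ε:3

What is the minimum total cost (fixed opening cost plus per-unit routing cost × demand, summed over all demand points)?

Open {#2, #3}; cheapest assignment that respects the capacities:
  #2 (cap 18, load 15): S-γ, S-δ — cost 8×10 + 7×4 = 108
  #3 (cap 15, load 15): S-α, S-β, S-ε — cost 2×2 + 4×12 + 9×3 = 79
  Shipping 187, fixed 218 → total 405.
  Any other capacity-feasible assignment to {#2, #3} ships for at least 187.
Compare {#1, #2}: its best feasible assignment gives total 413.
Compare {#1, #3}: its best feasible assignment gives total 444.
Every other set of open sites that can feasibly serve all demand totals ≥ 413 even under its best assignment. Minimum: 405.

405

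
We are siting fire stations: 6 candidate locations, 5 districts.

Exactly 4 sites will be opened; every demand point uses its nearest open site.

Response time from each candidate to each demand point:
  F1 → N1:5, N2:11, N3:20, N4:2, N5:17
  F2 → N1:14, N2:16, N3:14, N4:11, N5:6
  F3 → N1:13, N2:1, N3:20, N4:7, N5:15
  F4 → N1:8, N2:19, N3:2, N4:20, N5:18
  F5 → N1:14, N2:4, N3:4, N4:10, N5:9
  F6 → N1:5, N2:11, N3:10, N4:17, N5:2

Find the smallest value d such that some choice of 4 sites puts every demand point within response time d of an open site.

5

Open {F1, F2, F5, F6}.
  Farthest demand point is N1 at response time 5 (to F1); all others are ≤ 5.
With {F1, F3, F4, F6} the worst case is 5.
With {F1, F3, F5, F6} the worst case is 5.
No size-4 selection achieves below 5.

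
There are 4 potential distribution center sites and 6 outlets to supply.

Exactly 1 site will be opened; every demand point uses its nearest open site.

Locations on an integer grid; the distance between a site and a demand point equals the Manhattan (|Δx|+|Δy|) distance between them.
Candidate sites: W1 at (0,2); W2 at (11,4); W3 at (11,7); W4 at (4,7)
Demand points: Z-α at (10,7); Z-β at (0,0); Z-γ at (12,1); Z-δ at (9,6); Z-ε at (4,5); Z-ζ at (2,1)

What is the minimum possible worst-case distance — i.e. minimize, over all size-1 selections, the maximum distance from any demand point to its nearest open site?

14

Open {W4}.
  Farthest demand point is Z-γ at distance 14 (to W4); all others are ≤ 14.
With {W1} the worst case is 15.
With {W2} the worst case is 15.
No size-1 selection achieves below 14.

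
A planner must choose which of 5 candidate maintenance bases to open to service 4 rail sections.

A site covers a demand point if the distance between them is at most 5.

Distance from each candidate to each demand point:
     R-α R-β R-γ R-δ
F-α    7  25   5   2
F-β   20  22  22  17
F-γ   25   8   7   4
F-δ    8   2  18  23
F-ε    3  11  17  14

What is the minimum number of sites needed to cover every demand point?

Coverage sets (demand points within 5 of each site):
  F-α: {R-γ, R-δ}
  F-β: {}
  F-γ: {R-δ}
  F-δ: {R-β}
  F-ε: {R-α}
No 2 sites suffice: every size-2 union leaves at least one demand point uncovered.
But {F-α, F-δ, F-ε} covers everything, so the minimum is 3.

3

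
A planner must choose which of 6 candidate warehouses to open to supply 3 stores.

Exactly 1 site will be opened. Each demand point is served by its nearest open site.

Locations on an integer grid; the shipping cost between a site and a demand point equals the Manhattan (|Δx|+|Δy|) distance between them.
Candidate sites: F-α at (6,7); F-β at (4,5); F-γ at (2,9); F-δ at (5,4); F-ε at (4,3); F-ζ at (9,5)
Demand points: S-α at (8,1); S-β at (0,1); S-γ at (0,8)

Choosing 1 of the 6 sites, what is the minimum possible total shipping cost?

21

Open {F-ε}.
  S-α→F-ε 6, S-β→F-ε 6, S-γ→F-ε 9  ⇒ total 21.
Compare {F-β}: total 23.
Compare {F-δ}: total 23.
No size-1 selection does better; minimum is 21.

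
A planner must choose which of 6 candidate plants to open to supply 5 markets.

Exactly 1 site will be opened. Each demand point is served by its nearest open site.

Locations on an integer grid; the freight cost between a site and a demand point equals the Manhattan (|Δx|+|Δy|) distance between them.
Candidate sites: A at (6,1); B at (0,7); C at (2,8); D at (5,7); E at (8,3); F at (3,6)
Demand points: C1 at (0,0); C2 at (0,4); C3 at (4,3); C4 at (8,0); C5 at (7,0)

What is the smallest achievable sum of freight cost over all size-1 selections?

Open {A}.
  C1→A 7, C2→A 9, C3→A 4, C4→A 3, C5→A 2  ⇒ total 25.
Compare {E}: total 31.
Compare {F}: total 39.
No size-1 selection does better; minimum is 25.

25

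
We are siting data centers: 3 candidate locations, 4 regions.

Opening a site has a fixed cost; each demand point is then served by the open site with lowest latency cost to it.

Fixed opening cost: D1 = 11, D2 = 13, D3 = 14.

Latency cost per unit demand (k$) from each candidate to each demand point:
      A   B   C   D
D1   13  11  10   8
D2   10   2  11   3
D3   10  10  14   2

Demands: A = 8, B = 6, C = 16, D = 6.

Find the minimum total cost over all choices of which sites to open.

294

Open {D1, D2}: assign each demand point to its cheapest open site.
  A→D2 8×10=80, B→D2 6×2=12, C→D1 16×10=160, D→D2 6×3=18
  latency cost 270, fixed 24 → total 294.
Compare {D2}: latency cost 286 + fixed 13 = 299.
Compare {D1, D2, D3}: latency cost 264 + fixed 38 = 302.
Compare {D2, D3}: latency cost 280 + fixed 27 = 307.
All other subsets cost ≥ 299. Minimum total cost: 294.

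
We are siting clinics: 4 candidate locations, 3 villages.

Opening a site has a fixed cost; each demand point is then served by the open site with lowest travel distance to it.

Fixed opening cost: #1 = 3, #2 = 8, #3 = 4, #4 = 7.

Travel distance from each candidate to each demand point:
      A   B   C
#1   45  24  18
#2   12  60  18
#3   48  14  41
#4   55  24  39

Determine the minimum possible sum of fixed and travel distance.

56

Open {#2, #3}: assign each demand point to its cheapest open site.
  A→#2 12, B→#3 14, C→#2 18
  travel distance 44, fixed 12 → total 56.
Compare {#1, #2, #3}: travel distance 44 + fixed 15 = 59.
Compare {#2, #3, #4}: travel distance 44 + fixed 19 = 63.
Compare {#1, #2}: travel distance 54 + fixed 11 = 65.
All other subsets cost ≥ 59. Minimum total cost: 56.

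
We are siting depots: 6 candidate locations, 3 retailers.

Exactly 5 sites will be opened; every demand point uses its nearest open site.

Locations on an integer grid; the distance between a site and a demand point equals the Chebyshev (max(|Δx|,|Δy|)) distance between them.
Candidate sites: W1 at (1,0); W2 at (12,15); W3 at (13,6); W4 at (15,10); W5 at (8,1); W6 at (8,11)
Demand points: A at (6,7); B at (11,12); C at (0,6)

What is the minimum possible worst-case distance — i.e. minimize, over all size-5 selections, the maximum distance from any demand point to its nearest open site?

Open {W1, W2, W3, W4, W5}.
  Farthest demand point is A at distance 6 (to W5); all others are ≤ 6.
With {W1, W2, W3, W4, W6} the worst case is 6.
With {W1, W2, W3, W5, W6} the worst case is 6.
No size-5 selection achieves below 6.

6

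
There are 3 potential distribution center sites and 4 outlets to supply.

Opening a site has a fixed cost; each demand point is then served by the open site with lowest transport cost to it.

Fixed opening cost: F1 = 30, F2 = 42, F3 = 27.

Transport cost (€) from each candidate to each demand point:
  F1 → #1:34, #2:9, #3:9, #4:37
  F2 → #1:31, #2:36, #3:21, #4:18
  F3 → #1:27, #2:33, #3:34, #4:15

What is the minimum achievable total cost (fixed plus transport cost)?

Open {F1, F3}: assign each demand point to its cheapest open site.
  #1→F3 27, #2→F1 9, #3→F1 9, #4→F3 15
  transport cost 60, fixed 57 → total 117.
Compare {F1}: transport cost 89 + fixed 30 = 119.
Compare {F3}: transport cost 109 + fixed 27 = 136.
Compare {F1, F2}: transport cost 67 + fixed 72 = 139.
All other subsets cost ≥ 119. Minimum total cost: 117.

117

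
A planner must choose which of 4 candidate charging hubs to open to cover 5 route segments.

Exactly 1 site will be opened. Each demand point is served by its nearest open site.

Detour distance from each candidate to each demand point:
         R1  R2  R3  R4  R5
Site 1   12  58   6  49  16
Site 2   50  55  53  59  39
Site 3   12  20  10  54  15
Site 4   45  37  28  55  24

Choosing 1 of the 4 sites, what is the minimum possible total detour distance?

Open {Site 3}.
  R1→Site 3 12, R2→Site 3 20, R3→Site 3 10, R4→Site 3 54, R5→Site 3 15  ⇒ total 111.
Compare {Site 1}: total 141.
Compare {Site 4}: total 189.
No size-1 selection does better; minimum is 111.

111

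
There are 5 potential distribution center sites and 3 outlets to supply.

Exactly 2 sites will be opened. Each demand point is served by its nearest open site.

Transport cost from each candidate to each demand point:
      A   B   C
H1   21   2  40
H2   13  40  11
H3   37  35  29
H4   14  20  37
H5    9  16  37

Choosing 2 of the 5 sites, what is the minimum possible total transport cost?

Open {H1, H2}.
  A→H2 13, B→H1 2, C→H2 11  ⇒ total 26.
Compare {H2, H5}: total 36.
Compare {H2, H4}: total 44.
No size-2 selection does better; minimum is 26.

26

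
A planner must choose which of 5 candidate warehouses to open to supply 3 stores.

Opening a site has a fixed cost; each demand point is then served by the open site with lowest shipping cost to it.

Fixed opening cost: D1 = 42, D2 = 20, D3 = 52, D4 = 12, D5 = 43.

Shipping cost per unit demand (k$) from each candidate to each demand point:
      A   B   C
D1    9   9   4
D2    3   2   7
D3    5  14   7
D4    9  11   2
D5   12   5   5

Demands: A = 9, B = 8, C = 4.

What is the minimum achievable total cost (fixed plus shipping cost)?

Open {D2, D4}: assign each demand point to its cheapest open site.
  A→D2 9×3=27, B→D2 8×2=16, C→D4 4×2=8
  shipping cost 51, fixed 32 → total 83.
Compare {D2}: shipping cost 71 + fixed 20 = 91.
Compare {D1, D2}: shipping cost 59 + fixed 62 = 121.
Compare {D1, D2, D4}: shipping cost 51 + fixed 74 = 125.
All other subsets cost ≥ 91. Minimum total cost: 83.

83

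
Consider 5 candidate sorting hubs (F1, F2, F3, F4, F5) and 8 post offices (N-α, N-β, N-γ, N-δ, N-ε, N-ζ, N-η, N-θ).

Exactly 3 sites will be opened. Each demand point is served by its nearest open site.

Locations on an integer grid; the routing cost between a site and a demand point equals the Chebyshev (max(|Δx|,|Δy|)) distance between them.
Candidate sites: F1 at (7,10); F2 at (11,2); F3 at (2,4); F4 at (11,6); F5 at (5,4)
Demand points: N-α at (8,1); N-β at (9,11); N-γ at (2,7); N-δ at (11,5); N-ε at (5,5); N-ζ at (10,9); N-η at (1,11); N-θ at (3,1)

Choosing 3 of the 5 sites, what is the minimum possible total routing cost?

22

Open {F1, F4, F5}.
  N-α→F5 3, N-β→F1 2, N-γ→F5 3, N-δ→F4 1, N-ε→F5 1, N-ζ→F1 3, N-η→F1 6, N-θ→F5 3  ⇒ total 22.
Compare {F1, F2, F5}: total 24.
Compare {F1, F2, F3}: total 26.
No size-3 selection does better; minimum is 22.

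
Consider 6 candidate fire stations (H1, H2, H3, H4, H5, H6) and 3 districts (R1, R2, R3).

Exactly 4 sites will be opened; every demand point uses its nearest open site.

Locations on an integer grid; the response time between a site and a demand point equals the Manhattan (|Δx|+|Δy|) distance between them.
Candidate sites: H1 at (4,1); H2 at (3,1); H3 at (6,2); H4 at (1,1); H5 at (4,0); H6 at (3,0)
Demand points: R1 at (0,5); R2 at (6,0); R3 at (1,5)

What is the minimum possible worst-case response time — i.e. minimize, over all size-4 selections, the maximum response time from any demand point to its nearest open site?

Open {H1, H2, H3, H4}.
  Farthest demand point is R1 at response time 5 (to H4); all others are ≤ 5.
With {H1, H2, H4, H5} the worst case is 5.
With {H1, H2, H4, H6} the worst case is 5.
No size-4 selection achieves below 5.

5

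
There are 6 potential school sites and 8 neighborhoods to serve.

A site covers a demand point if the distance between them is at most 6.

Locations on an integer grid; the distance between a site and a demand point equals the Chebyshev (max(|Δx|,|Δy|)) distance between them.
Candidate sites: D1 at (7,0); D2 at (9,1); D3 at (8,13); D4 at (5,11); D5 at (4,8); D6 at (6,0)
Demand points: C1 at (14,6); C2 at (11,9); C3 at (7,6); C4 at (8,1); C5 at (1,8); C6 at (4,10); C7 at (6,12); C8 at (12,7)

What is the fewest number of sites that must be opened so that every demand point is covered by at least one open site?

Coverage sets (demand points within 6 of each site):
  D1: {C3, C4}
  D2: {C1, C3, C4, C8}
  D3: {C2, C6, C7, C8}
  D4: {C2, C3, C5, C6, C7}
  D5: {C3, C5, C6, C7}
  D6: {C3, C4}
No single site covers all 8 demand points.
But {D2, D4} covers everything, so the minimum is 2.

2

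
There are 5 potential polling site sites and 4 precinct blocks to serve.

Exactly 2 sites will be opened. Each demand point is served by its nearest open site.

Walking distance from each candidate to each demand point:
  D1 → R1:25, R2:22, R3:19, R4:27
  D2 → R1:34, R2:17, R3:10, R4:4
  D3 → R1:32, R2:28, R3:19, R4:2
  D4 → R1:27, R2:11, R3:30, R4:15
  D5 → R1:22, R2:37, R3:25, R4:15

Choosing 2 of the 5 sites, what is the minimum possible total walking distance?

Open {D2, D4}.
  R1→D4 27, R2→D4 11, R3→D2 10, R4→D2 4  ⇒ total 52.
Compare {D2, D5}: total 53.
Compare {D1, D2}: total 56.
No size-2 selection does better; minimum is 52.

52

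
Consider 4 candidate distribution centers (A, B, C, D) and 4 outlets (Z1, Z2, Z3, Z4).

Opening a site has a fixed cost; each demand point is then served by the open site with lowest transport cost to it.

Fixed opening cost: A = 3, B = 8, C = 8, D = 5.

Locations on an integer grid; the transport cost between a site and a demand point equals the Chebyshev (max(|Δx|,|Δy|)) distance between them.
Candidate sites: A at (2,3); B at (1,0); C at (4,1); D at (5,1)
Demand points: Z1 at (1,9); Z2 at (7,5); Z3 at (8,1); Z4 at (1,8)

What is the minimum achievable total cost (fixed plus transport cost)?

25

Open {A}: assign each demand point to its cheapest open site.
  Z1→A 6, Z2→A 5, Z3→A 6, Z4→A 5
  transport cost 22, fixed 3 → total 25.
Compare {A, D}: transport cost 18 + fixed 8 = 26.
Compare {D}: transport cost 22 + fixed 5 = 27.
Compare {A, C}: transport cost 19 + fixed 11 = 30.
All other subsets cost ≥ 26. Minimum total cost: 25.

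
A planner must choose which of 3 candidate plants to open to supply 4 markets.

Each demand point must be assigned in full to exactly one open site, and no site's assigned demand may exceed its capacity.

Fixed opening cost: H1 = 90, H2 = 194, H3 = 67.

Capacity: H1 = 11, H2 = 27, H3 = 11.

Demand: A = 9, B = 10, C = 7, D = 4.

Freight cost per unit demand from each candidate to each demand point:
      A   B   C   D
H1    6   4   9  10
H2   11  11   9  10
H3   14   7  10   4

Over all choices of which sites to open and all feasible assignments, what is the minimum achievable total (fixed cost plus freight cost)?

Open {H1, H2}; cheapest assignment that respects the capacities:
  H1 (cap 11, load 10): B — cost 10×4 = 40
  H2 (cap 27, load 20): A, C, D — cost 9×11 + 7×9 + 4×10 = 202
  Shipping 242, fixed 284 → total 526.
  Any other capacity-feasible assignment to {H1, H2} ships for at least 242.
Compare {H2, H3}: its best feasible assignment gives total 533.
Compare {H1, H2, H3}: its best feasible assignment gives total 569.
Every other set of open sites that can feasibly serve all demand totals ≥ 533 even under its best assignment. Minimum: 526.

526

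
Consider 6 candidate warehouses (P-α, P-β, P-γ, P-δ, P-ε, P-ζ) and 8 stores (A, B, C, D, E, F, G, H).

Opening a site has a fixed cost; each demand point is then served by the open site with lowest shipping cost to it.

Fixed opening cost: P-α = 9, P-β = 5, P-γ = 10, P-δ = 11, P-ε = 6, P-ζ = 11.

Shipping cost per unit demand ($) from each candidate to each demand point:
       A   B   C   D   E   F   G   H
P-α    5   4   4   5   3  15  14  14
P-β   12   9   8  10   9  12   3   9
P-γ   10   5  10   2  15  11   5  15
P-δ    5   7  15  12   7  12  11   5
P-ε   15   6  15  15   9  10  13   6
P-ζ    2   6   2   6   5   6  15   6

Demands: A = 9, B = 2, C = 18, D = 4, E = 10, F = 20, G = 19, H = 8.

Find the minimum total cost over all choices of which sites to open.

360

Open {P-α, P-β, P-γ, P-ζ}: assign each demand point to its cheapest open site.
  A→P-ζ 9×2=18, B→P-α 2×4=8, C→P-ζ 18×2=36, D→P-γ 4×2=8, E→P-α 10×3=30, F→P-ζ 20×6=120, G→P-β 19×3=57, H→P-ζ 8×6=48
  shipping cost 325, fixed 35 → total 360.
Compare {P-α, P-β, P-ζ}: shipping cost 337 + fixed 25 = 362.
Compare {P-α, P-β, P-γ, P-δ, P-ζ}: shipping cost 317 + fixed 46 = 363.
Compare {P-α, P-β, P-δ, P-ζ}: shipping cost 329 + fixed 36 = 365.
All other subsets cost ≥ 362. Minimum total cost: 360.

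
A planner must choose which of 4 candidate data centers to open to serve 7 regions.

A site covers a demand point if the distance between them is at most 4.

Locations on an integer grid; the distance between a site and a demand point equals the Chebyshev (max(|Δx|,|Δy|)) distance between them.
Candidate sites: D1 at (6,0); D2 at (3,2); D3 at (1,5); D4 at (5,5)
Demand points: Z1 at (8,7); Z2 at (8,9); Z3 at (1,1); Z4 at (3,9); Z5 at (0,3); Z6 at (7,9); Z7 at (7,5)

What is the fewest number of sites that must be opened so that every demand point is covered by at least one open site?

2

Coverage sets (demand points within 4 of each site):
  D1: {}
  D2: {Z3, Z5, Z7}
  D3: {Z3, Z4, Z5}
  D4: {Z1, Z2, Z3, Z4, Z6, Z7}
No single site covers all 7 demand points.
But {D2, D4} covers everything, so the minimum is 2.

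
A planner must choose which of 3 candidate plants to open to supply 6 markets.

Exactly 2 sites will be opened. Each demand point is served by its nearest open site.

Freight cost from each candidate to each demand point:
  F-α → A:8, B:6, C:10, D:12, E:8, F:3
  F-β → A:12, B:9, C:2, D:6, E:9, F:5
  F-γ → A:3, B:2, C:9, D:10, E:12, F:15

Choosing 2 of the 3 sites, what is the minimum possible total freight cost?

27

Open {F-β, F-γ}.
  A→F-γ 3, B→F-γ 2, C→F-β 2, D→F-β 6, E→F-β 9, F→F-β 5  ⇒ total 27.
Compare {F-α, F-β}: total 33.
Compare {F-α, F-γ}: total 35.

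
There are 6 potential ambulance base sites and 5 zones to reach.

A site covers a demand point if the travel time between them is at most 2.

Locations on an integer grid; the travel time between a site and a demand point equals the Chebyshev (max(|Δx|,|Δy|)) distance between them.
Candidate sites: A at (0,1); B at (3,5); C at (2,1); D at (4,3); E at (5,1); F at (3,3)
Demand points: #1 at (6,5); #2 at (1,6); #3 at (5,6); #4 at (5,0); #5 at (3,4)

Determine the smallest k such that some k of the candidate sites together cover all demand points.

Coverage sets (demand points within 2 of each site):
  A: {}
  B: {#2, #3, #5}
  C: {}
  D: {#1, #5}
  E: {#4}
  F: {#5}
No 2 sites suffice: every size-2 union leaves at least one demand point uncovered.
But {B, D, E} covers everything, so the minimum is 3.

3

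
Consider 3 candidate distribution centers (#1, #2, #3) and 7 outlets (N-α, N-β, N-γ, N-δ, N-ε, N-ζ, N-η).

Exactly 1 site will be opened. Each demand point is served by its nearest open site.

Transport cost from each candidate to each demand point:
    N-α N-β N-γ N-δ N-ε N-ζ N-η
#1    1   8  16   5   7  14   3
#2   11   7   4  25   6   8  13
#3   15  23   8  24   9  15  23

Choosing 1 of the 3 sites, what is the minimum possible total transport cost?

Open {#1}.
  N-α→#1 1, N-β→#1 8, N-γ→#1 16, N-δ→#1 5, N-ε→#1 7, N-ζ→#1 14, N-η→#1 3  ⇒ total 54.
Compare {#2}: total 74.
Compare {#3}: total 117.

54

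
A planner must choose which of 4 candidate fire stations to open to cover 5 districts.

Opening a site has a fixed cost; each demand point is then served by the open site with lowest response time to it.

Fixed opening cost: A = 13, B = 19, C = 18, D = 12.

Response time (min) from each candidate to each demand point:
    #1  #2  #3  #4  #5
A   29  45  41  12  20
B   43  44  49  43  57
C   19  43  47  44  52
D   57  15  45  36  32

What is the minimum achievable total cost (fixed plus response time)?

142

Open {A, D}: assign each demand point to its cheapest open site.
  #1→A 29, #2→D 15, #3→A 41, #4→A 12, #5→A 20
  response time 117, fixed 25 → total 142.
Compare {A, C, D}: response time 107 + fixed 43 = 150.
Compare {A}: response time 147 + fixed 13 = 160.
Compare {A, B, D}: response time 117 + fixed 44 = 161.
All other subsets cost ≥ 150. Minimum total cost: 142.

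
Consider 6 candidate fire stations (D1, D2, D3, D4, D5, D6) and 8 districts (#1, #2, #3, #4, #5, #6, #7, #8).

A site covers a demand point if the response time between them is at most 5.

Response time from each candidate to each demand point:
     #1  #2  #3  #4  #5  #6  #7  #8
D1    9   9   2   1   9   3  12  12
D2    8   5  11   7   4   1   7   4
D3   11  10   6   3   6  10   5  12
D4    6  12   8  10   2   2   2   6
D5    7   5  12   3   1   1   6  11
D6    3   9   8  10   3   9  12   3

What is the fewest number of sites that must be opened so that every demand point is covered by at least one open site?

4

Coverage sets (demand points within 5 of each site):
  D1: {#3, #4, #6}
  D2: {#2, #5, #6, #8}
  D3: {#4, #7}
  D4: {#5, #6, #7}
  D5: {#2, #4, #5, #6}
  D6: {#1, #5, #8}
No 3 sites suffice: every size-3 union leaves at least one demand point uncovered.
But {D1, D2, D3, D6} covers everything, so the minimum is 4.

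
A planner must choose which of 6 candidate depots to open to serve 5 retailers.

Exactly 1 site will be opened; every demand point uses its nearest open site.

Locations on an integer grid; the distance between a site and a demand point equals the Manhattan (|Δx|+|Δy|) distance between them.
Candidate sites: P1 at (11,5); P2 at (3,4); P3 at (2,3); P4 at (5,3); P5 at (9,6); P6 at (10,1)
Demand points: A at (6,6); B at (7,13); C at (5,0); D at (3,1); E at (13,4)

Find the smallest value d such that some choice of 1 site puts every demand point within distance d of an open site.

Open {P5}.
  Farthest demand point is D at distance 11 (to P5); all others are ≤ 11.
With {P1} the worst case is 12.
With {P4} the worst case is 12.
No size-1 selection achieves below 11.

11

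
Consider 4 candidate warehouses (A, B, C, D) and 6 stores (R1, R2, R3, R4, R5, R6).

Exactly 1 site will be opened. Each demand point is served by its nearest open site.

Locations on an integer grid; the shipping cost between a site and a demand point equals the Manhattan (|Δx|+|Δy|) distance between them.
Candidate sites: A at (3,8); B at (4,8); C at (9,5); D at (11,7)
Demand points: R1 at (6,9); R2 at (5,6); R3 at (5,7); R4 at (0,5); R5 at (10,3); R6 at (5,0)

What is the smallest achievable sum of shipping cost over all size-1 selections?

Open {B}.
  R1→B 3, R2→B 3, R3→B 2, R4→B 7, R5→B 11, R6→B 9  ⇒ total 35.
Compare {A}: total 39.
Compare {C}: total 39.
No size-1 selection does better; minimum is 35.

35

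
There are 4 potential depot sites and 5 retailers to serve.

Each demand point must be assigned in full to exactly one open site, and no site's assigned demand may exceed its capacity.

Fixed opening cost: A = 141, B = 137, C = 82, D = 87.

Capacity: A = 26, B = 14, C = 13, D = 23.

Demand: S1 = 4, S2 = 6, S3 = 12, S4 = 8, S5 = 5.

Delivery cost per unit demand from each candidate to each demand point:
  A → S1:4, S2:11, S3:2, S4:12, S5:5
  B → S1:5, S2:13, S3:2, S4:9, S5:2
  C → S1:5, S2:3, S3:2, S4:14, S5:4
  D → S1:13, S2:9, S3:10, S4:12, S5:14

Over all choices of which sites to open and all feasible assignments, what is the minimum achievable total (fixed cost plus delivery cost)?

Open {A, C}; cheapest assignment that respects the capacities:
  A (cap 26, load 24): S1, S3, S4 — cost 4×4 + 12×2 + 8×12 = 136
  C (cap 13, load 11): S2, S5 — cost 6×3 + 5×4 = 38
  Shipping 174, fixed 223 → total 397.
  Any other capacity-feasible assignment to {A, C} ships for at least 174.
Compare {A, D}: its best feasible assignment gives total 443.
Compare {C, D}: its best feasible assignment gives total 465.
Every other set of open sites that can feasibly serve all demand totals ≥ 443 even under its best assignment. Minimum: 397.

397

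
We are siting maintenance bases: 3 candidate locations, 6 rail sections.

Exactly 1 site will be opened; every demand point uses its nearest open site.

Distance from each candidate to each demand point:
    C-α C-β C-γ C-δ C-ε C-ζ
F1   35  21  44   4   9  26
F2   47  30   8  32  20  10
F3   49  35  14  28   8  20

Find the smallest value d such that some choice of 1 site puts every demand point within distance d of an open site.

44

Open {F1}.
  Farthest demand point is C-γ at distance 44 (to F1); all others are ≤ 44.
With {F2} the worst case is 47.
With {F3} the worst case is 49.
No size-1 selection achieves below 44.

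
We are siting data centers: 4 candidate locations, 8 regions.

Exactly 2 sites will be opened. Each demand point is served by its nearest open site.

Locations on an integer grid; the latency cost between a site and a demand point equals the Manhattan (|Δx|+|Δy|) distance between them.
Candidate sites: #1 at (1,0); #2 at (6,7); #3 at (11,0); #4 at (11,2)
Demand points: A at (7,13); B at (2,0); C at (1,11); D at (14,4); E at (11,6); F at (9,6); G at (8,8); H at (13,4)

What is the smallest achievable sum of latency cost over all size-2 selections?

47

Open {#2, #4}.
  A→#2 7, B→#2 11, C→#2 9, D→#4 5, E→#4 4, F→#2 4, G→#2 3, H→#4 4  ⇒ total 47.
Compare {#1, #2}: total 51.
Compare {#2, #3}: total 51.
No size-2 selection does better; minimum is 47.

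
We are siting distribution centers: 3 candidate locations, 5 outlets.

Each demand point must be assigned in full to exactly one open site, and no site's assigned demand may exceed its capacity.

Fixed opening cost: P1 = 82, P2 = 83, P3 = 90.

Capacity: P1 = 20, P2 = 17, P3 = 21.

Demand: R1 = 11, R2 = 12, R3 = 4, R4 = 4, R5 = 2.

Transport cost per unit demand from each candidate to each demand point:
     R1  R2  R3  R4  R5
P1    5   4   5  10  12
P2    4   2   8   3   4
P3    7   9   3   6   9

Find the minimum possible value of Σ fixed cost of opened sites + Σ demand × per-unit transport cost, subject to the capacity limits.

Open {P1, P2}; cheapest assignment that respects the capacities:
  P1 (cap 20, load 16): R2, R3 — cost 12×4 + 4×5 = 68
  P2 (cap 17, load 17): R1, R4, R5 — cost 11×4 + 4×3 + 2×4 = 64
  Shipping 132, fixed 165 → total 297.
  Any other capacity-feasible assignment to {P1, P2} ships for at least 132.
Compare {P2, P3}: its best feasible assignment gives total 316.
Compare {P1, P3}: its best feasible assignment gives total 351.
Every other set of open sites that can feasibly serve all demand totals ≥ 316 even under its best assignment. Minimum: 297.

297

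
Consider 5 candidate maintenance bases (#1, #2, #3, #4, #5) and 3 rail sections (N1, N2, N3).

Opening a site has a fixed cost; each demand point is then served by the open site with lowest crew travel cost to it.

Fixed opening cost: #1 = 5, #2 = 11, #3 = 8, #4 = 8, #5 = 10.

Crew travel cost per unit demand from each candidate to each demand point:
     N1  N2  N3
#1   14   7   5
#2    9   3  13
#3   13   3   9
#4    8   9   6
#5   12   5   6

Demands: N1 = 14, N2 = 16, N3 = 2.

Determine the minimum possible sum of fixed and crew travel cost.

Open {#3, #4}: assign each demand point to its cheapest open site.
  N1→#4 14×8=112, N2→#3 16×3=48, N3→#4 2×6=12
  crew travel cost 172, fixed 16 → total 188.
Compare {#2, #4}: crew travel cost 172 + fixed 19 = 191.
Compare {#1, #3, #4}: crew travel cost 170 + fixed 21 = 191.
Compare {#1, #2, #4}: crew travel cost 170 + fixed 24 = 194.
All other subsets cost ≥ 191. Minimum total cost: 188.

188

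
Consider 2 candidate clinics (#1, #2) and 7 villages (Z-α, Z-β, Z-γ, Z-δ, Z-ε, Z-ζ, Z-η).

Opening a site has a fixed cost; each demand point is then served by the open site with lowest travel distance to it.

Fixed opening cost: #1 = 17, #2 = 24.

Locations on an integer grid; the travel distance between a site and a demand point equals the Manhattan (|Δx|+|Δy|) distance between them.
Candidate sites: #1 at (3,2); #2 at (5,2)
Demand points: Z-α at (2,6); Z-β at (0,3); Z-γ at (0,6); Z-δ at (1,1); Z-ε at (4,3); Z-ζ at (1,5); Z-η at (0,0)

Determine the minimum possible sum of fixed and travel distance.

Open {#1}: assign each demand point to its cheapest open site.
  Z-α→#1 5, Z-β→#1 4, Z-γ→#1 7, Z-δ→#1 3, Z-ε→#1 2, Z-ζ→#1 5, Z-η→#1 5
  travel distance 31, fixed 17 → total 48.
Compare {#2}: travel distance 43 + fixed 24 = 67.
Compare {#1, #2}: travel distance 31 + fixed 41 = 72.

48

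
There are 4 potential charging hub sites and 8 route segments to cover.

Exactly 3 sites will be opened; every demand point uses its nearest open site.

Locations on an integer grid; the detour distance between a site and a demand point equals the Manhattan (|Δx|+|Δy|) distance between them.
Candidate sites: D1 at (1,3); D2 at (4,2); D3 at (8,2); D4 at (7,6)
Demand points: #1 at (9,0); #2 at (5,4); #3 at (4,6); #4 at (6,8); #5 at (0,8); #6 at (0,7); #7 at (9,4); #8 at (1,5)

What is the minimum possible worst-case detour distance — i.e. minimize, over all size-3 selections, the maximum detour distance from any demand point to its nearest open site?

6

Open {D1, D3, D4}.
  Farthest demand point is #5 at detour distance 6 (to D1); all others are ≤ 6.
With {D1, D2, D4} the worst case is 7.
With {D1, D2, D3} the worst case is 8.
No size-3 selection achieves below 6.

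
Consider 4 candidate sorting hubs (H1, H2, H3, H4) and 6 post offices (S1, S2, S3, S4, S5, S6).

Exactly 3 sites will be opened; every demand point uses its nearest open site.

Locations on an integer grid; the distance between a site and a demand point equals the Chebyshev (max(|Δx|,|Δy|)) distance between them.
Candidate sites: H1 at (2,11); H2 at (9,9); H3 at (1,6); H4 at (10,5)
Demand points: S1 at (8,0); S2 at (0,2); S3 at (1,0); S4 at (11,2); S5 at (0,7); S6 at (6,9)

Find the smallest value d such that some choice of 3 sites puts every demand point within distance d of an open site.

6

Open {H1, H3, H4}.
  Farthest demand point is S3 at distance 6 (to H3); all others are ≤ 6.
With {H2, H3, H4} the worst case is 6.
With {H1, H2, H3} the worst case is 7.
No size-3 selection achieves below 6.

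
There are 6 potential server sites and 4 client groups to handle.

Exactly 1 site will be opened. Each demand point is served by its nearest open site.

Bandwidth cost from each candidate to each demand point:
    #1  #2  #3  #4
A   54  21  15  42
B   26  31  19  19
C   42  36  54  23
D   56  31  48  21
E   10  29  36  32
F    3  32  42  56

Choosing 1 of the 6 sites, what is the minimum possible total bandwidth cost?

Open {B}.
  #1→B 26, #2→B 31, #3→B 19, #4→B 19  ⇒ total 95.
Compare {E}: total 107.
Compare {A}: total 132.
No size-1 selection does better; minimum is 95.

95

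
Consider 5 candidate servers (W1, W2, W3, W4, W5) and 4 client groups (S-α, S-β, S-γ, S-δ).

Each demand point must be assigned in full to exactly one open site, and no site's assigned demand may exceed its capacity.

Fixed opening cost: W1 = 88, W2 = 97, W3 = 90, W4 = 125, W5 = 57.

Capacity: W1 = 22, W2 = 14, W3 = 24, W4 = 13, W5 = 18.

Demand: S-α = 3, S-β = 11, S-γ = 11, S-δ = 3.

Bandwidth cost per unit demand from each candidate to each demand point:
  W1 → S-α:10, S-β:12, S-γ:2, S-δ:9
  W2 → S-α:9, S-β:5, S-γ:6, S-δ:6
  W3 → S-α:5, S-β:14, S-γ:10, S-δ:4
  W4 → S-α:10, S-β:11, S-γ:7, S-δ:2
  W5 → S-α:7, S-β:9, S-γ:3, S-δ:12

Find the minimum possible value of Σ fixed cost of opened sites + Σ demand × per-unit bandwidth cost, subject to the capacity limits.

Open {W2, W5}; cheapest assignment that respects the capacities:
  W2 (cap 14, load 14): S-β, S-δ — cost 11×5 + 3×6 = 73
  W5 (cap 18, load 14): S-α, S-γ — cost 3×7 + 11×3 = 54
  Shipping 127, fixed 154 → total 281.
  Any other capacity-feasible assignment to {W2, W5} ships for at least 127.
Compare {W1, W2}: its best feasible assignment gives total 310.
Compare {W1, W5}: its best feasible assignment gives total 314.
Every other set of open sites that can feasibly serve all demand totals ≥ 310 even under its best assignment. Minimum: 281.

281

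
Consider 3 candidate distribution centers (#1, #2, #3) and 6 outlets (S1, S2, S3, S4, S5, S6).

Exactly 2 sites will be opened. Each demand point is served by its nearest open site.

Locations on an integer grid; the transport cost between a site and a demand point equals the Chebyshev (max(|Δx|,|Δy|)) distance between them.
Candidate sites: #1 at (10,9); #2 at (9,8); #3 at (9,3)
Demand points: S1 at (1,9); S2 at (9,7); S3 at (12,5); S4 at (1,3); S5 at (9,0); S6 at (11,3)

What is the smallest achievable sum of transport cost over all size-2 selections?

25

Open {#2, #3}.
  S1→#2 8, S2→#2 1, S3→#2 3, S4→#2 8, S5→#3 3, S6→#3 2  ⇒ total 25.
Compare {#1, #3}: total 26.
Compare {#1, #2}: total 33.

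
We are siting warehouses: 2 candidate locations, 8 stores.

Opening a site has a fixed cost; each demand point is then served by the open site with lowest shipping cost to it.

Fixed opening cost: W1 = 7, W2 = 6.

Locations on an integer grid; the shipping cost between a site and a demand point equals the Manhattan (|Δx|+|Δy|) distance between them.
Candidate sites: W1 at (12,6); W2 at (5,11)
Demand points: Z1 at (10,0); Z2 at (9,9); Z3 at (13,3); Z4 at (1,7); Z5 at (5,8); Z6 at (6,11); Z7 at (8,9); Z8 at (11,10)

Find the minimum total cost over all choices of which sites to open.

53

Open {W1, W2}: assign each demand point to its cheapest open site.
  Z1→W1 8, Z2→W1 6, Z3→W1 4, Z4→W2 8, Z5→W2 3, Z6→W2 1, Z7→W2 5, Z8→W1 5
  shipping cost 40, fixed 13 → total 53.
Compare {W2}: shipping cost 62 + fixed 6 = 68.
Compare {W1}: shipping cost 62 + fixed 7 = 69.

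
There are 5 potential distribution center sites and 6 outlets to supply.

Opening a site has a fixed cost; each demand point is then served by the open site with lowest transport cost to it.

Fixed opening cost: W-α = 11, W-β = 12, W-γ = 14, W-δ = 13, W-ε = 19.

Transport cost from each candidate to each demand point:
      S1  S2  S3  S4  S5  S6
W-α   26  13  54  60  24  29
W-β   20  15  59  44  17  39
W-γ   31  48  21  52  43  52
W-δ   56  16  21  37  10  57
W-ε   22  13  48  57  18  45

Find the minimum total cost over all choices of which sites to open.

Open {W-α, W-δ}: assign each demand point to its cheapest open site.
  S1→W-α 26, S2→W-α 13, S3→W-δ 21, S4→W-δ 37, S5→W-δ 10, S6→W-α 29
  transport cost 136, fixed 24 → total 160.
Compare {W-α, W-β, W-δ}: transport cost 130 + fixed 36 = 166.
Compare {W-β, W-δ}: transport cost 142 + fixed 25 = 167.
Compare {W-α, W-γ, W-δ}: transport cost 136 + fixed 38 = 174.
All other subsets cost ≥ 166. Minimum total cost: 160.

160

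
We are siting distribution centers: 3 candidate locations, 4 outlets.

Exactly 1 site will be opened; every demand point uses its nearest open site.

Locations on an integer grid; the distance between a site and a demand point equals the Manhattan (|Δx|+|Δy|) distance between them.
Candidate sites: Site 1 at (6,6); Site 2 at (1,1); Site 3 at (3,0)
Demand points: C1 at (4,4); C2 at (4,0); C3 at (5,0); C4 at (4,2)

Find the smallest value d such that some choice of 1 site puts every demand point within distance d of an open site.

5

Open {Site 3}.
  Farthest demand point is C1 at distance 5 (to Site 3); all others are ≤ 5.
With {Site 2} the worst case is 6.
With {Site 1} the worst case is 8.
No size-1 selection achieves below 5.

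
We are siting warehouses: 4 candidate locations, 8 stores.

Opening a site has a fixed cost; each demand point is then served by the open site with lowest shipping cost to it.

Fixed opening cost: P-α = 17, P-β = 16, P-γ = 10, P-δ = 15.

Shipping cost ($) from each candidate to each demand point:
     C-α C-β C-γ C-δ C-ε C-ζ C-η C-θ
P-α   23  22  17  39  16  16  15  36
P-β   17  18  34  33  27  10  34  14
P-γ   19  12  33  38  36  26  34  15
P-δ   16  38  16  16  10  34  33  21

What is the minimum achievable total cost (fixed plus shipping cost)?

Open {P-α, P-γ, P-δ}: assign each demand point to its cheapest open site.
  C-α→P-δ 16, C-β→P-γ 12, C-γ→P-δ 16, C-δ→P-δ 16, C-ε→P-δ 10, C-ζ→P-α 16, C-η→P-α 15, C-θ→P-γ 15
  shipping cost 116, fixed 42 → total 158.
Compare {P-α, P-β, P-δ}: shipping cost 115 + fixed 48 = 163.
Compare {P-α, P-δ}: shipping cost 132 + fixed 32 = 164.
Compare {P-β, P-δ}: shipping cost 133 + fixed 31 = 164.
All other subsets cost ≥ 163. Minimum total cost: 158.

158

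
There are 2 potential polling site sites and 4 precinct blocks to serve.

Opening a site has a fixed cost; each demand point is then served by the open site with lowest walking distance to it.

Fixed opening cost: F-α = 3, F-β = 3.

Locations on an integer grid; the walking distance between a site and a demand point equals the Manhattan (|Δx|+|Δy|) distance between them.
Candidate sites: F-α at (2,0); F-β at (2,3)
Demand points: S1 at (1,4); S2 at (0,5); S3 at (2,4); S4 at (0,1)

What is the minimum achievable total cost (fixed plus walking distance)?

14

Open {F-β}: assign each demand point to its cheapest open site.
  S1→F-β 2, S2→F-β 4, S3→F-β 1, S4→F-β 4
  walking distance 11, fixed 3 → total 14.
Compare {F-α, F-β}: walking distance 10 + fixed 6 = 16.
Compare {F-α}: walking distance 19 + fixed 3 = 22.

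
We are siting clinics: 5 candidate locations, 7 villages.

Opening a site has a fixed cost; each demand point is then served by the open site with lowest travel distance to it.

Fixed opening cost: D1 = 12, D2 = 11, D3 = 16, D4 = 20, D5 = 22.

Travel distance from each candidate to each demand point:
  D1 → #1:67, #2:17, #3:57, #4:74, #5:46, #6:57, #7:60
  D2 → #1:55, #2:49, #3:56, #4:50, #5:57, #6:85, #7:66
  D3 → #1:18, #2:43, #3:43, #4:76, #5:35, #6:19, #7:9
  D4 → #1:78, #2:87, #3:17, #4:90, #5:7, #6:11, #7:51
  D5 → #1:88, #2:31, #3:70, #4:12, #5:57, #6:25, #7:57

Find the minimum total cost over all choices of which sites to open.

161

Open {D1, D3, D4, D5}: assign each demand point to its cheapest open site.
  #1→D3 18, #2→D1 17, #3→D4 17, #4→D5 12, #5→D4 7, #6→D4 11, #7→D3 9
  travel distance 91, fixed 70 → total 161.
Compare {D3, D4, D5}: travel distance 105 + fixed 58 = 163.
Compare {D1, D2, D3, D4, D5}: travel distance 91 + fixed 81 = 172.
Compare {D2, D3, D4, D5}: travel distance 105 + fixed 69 = 174.
All other subsets cost ≥ 163. Minimum total cost: 161.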